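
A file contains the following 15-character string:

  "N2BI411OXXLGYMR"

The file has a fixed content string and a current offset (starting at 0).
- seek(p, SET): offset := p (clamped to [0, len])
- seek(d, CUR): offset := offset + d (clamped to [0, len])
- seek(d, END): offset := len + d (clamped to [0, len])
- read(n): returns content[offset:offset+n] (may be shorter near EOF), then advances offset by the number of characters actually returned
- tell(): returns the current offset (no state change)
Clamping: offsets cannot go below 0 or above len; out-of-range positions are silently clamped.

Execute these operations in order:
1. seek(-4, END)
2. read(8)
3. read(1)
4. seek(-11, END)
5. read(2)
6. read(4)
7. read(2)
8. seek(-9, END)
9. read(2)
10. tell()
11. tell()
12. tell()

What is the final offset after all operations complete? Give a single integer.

After 1 (seek(-4, END)): offset=11
After 2 (read(8)): returned 'GYMR', offset=15
After 3 (read(1)): returned '', offset=15
After 4 (seek(-11, END)): offset=4
After 5 (read(2)): returned '41', offset=6
After 6 (read(4)): returned '1OXX', offset=10
After 7 (read(2)): returned 'LG', offset=12
After 8 (seek(-9, END)): offset=6
After 9 (read(2)): returned '1O', offset=8
After 10 (tell()): offset=8
After 11 (tell()): offset=8
After 12 (tell()): offset=8

Answer: 8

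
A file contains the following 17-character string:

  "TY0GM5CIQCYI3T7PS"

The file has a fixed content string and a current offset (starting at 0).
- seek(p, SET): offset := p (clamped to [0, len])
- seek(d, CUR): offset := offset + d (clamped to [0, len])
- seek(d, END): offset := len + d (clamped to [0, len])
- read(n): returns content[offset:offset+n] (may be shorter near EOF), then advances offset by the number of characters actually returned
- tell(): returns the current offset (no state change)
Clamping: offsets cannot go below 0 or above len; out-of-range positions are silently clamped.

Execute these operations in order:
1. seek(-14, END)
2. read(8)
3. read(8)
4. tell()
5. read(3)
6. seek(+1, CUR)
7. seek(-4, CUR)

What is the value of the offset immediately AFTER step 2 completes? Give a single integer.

Answer: 11

Derivation:
After 1 (seek(-14, END)): offset=3
After 2 (read(8)): returned 'GM5CIQCY', offset=11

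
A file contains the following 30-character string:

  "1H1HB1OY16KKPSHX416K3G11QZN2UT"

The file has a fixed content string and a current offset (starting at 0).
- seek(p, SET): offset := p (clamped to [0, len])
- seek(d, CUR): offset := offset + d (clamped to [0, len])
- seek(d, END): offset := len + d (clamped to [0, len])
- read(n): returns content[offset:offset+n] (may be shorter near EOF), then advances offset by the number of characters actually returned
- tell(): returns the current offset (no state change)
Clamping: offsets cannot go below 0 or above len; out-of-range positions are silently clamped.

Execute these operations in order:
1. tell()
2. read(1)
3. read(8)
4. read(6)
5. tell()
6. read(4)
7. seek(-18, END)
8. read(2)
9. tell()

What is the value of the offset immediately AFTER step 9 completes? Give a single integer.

Answer: 14

Derivation:
After 1 (tell()): offset=0
After 2 (read(1)): returned '1', offset=1
After 3 (read(8)): returned 'H1HB1OY1', offset=9
After 4 (read(6)): returned '6KKPSH', offset=15
After 5 (tell()): offset=15
After 6 (read(4)): returned 'X416', offset=19
After 7 (seek(-18, END)): offset=12
After 8 (read(2)): returned 'PS', offset=14
After 9 (tell()): offset=14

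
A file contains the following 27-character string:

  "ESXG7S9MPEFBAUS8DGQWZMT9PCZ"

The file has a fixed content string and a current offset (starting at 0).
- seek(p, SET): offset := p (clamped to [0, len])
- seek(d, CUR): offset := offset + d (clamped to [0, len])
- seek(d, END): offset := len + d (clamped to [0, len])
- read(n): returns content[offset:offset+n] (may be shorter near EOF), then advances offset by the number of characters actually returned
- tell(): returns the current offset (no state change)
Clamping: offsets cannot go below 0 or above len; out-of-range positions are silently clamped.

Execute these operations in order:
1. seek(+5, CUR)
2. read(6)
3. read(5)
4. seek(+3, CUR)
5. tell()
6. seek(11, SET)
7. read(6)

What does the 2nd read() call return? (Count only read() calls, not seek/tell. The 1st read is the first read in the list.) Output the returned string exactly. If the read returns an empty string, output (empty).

Answer: BAUS8

Derivation:
After 1 (seek(+5, CUR)): offset=5
After 2 (read(6)): returned 'S9MPEF', offset=11
After 3 (read(5)): returned 'BAUS8', offset=16
After 4 (seek(+3, CUR)): offset=19
After 5 (tell()): offset=19
After 6 (seek(11, SET)): offset=11
After 7 (read(6)): returned 'BAUS8D', offset=17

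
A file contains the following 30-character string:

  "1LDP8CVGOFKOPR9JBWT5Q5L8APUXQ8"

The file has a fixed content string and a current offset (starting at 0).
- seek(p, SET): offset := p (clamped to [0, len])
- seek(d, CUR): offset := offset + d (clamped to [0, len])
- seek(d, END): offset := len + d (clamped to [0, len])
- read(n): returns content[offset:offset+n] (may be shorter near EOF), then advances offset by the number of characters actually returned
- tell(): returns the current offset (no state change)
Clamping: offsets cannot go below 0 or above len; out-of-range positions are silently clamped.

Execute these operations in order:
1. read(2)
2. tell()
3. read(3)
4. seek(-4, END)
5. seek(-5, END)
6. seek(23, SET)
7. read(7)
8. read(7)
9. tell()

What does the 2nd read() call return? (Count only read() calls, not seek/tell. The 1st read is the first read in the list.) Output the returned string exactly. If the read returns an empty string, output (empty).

Answer: DP8

Derivation:
After 1 (read(2)): returned '1L', offset=2
After 2 (tell()): offset=2
After 3 (read(3)): returned 'DP8', offset=5
After 4 (seek(-4, END)): offset=26
After 5 (seek(-5, END)): offset=25
After 6 (seek(23, SET)): offset=23
After 7 (read(7)): returned '8APUXQ8', offset=30
After 8 (read(7)): returned '', offset=30
After 9 (tell()): offset=30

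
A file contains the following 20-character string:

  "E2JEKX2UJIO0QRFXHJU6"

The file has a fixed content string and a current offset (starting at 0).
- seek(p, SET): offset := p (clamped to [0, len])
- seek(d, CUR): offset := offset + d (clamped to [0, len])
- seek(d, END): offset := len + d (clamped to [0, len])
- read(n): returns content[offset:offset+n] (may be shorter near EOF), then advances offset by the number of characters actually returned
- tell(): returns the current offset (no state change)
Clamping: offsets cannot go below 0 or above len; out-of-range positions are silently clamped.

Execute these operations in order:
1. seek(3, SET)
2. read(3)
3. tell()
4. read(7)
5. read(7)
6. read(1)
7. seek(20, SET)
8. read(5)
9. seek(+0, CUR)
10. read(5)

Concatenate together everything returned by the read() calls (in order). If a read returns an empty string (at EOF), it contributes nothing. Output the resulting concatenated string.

Answer: EKX2UJIO0QRFXHJU6

Derivation:
After 1 (seek(3, SET)): offset=3
After 2 (read(3)): returned 'EKX', offset=6
After 3 (tell()): offset=6
After 4 (read(7)): returned '2UJIO0Q', offset=13
After 5 (read(7)): returned 'RFXHJU6', offset=20
After 6 (read(1)): returned '', offset=20
After 7 (seek(20, SET)): offset=20
After 8 (read(5)): returned '', offset=20
After 9 (seek(+0, CUR)): offset=20
After 10 (read(5)): returned '', offset=20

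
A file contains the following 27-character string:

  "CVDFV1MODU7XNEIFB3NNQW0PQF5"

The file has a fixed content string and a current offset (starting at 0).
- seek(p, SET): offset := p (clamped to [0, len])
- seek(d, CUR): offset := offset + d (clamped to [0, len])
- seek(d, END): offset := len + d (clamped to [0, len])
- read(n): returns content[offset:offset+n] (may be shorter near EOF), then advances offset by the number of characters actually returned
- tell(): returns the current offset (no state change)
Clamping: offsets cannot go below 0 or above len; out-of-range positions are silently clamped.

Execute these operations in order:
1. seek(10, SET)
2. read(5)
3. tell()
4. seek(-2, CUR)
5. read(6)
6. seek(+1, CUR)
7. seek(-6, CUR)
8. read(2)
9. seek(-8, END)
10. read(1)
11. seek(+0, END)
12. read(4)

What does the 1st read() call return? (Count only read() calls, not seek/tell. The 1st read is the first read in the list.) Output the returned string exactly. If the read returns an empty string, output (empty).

Answer: 7XNEI

Derivation:
After 1 (seek(10, SET)): offset=10
After 2 (read(5)): returned '7XNEI', offset=15
After 3 (tell()): offset=15
After 4 (seek(-2, CUR)): offset=13
After 5 (read(6)): returned 'EIFB3N', offset=19
After 6 (seek(+1, CUR)): offset=20
After 7 (seek(-6, CUR)): offset=14
After 8 (read(2)): returned 'IF', offset=16
After 9 (seek(-8, END)): offset=19
After 10 (read(1)): returned 'N', offset=20
After 11 (seek(+0, END)): offset=27
After 12 (read(4)): returned '', offset=27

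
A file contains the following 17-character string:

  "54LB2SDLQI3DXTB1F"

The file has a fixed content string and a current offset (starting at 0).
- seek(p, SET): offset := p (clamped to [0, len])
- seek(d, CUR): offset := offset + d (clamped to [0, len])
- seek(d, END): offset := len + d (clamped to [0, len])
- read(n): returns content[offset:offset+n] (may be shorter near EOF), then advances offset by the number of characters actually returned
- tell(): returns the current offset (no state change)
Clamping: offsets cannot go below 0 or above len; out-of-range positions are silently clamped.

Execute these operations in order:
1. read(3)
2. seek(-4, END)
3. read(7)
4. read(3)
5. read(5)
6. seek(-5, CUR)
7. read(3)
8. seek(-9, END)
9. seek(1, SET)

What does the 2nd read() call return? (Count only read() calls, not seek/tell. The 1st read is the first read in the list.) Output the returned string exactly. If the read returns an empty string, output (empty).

Answer: TB1F

Derivation:
After 1 (read(3)): returned '54L', offset=3
After 2 (seek(-4, END)): offset=13
After 3 (read(7)): returned 'TB1F', offset=17
After 4 (read(3)): returned '', offset=17
After 5 (read(5)): returned '', offset=17
After 6 (seek(-5, CUR)): offset=12
After 7 (read(3)): returned 'XTB', offset=15
After 8 (seek(-9, END)): offset=8
After 9 (seek(1, SET)): offset=1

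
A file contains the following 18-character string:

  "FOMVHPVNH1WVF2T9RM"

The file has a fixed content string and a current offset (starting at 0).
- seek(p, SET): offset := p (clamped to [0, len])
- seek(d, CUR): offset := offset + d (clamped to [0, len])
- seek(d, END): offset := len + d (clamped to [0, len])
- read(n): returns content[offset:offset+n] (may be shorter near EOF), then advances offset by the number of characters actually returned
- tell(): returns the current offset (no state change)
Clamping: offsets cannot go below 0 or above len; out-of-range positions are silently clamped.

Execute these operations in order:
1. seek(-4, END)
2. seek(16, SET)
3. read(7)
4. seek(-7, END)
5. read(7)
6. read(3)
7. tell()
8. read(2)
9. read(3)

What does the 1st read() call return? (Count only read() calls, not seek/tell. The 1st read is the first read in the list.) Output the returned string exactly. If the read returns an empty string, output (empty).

Answer: RM

Derivation:
After 1 (seek(-4, END)): offset=14
After 2 (seek(16, SET)): offset=16
After 3 (read(7)): returned 'RM', offset=18
After 4 (seek(-7, END)): offset=11
After 5 (read(7)): returned 'VF2T9RM', offset=18
After 6 (read(3)): returned '', offset=18
After 7 (tell()): offset=18
After 8 (read(2)): returned '', offset=18
After 9 (read(3)): returned '', offset=18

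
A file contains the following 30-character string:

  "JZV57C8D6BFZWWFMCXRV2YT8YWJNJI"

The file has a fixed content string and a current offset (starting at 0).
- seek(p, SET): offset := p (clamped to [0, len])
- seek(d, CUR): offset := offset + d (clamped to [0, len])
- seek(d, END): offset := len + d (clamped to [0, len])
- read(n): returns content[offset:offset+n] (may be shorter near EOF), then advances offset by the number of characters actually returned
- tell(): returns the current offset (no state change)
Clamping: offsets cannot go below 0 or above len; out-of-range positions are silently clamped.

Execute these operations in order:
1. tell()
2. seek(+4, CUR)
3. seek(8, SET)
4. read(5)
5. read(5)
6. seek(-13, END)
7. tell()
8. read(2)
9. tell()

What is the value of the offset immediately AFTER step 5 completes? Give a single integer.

After 1 (tell()): offset=0
After 2 (seek(+4, CUR)): offset=4
After 3 (seek(8, SET)): offset=8
After 4 (read(5)): returned '6BFZW', offset=13
After 5 (read(5)): returned 'WFMCX', offset=18

Answer: 18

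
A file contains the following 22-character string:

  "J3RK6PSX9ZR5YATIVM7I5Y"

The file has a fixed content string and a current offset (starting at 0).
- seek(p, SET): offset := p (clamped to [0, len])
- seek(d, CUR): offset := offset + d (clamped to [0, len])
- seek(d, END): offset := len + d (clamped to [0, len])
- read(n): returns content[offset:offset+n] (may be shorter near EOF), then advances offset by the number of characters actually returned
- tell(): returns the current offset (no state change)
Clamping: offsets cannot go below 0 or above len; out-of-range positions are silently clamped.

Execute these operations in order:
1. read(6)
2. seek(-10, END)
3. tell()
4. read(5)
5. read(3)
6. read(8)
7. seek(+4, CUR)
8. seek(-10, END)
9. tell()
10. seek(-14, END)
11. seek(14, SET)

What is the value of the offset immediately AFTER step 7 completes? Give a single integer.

Answer: 22

Derivation:
After 1 (read(6)): returned 'J3RK6P', offset=6
After 2 (seek(-10, END)): offset=12
After 3 (tell()): offset=12
After 4 (read(5)): returned 'YATIV', offset=17
After 5 (read(3)): returned 'M7I', offset=20
After 6 (read(8)): returned '5Y', offset=22
After 7 (seek(+4, CUR)): offset=22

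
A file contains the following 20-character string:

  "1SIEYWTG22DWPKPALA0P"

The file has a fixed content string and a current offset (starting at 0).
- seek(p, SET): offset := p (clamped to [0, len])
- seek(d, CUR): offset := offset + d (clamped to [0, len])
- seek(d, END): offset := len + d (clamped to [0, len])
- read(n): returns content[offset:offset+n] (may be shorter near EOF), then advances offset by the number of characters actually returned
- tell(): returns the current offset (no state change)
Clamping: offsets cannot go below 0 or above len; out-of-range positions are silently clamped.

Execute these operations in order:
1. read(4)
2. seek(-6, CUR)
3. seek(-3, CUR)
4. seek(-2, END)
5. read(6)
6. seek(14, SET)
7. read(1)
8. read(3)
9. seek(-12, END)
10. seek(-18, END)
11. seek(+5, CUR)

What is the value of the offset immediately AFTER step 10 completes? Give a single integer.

Answer: 2

Derivation:
After 1 (read(4)): returned '1SIE', offset=4
After 2 (seek(-6, CUR)): offset=0
After 3 (seek(-3, CUR)): offset=0
After 4 (seek(-2, END)): offset=18
After 5 (read(6)): returned '0P', offset=20
After 6 (seek(14, SET)): offset=14
After 7 (read(1)): returned 'P', offset=15
After 8 (read(3)): returned 'ALA', offset=18
After 9 (seek(-12, END)): offset=8
After 10 (seek(-18, END)): offset=2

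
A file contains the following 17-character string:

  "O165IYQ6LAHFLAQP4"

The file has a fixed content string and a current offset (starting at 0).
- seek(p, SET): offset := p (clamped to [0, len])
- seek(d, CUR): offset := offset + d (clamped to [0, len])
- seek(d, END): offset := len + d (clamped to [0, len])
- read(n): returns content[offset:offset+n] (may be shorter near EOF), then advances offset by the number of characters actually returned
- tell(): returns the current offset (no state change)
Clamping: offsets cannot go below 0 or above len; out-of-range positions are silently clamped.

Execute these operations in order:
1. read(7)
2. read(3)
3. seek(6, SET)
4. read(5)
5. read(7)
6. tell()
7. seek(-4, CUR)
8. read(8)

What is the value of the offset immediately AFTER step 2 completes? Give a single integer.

After 1 (read(7)): returned 'O165IYQ', offset=7
After 2 (read(3)): returned '6LA', offset=10

Answer: 10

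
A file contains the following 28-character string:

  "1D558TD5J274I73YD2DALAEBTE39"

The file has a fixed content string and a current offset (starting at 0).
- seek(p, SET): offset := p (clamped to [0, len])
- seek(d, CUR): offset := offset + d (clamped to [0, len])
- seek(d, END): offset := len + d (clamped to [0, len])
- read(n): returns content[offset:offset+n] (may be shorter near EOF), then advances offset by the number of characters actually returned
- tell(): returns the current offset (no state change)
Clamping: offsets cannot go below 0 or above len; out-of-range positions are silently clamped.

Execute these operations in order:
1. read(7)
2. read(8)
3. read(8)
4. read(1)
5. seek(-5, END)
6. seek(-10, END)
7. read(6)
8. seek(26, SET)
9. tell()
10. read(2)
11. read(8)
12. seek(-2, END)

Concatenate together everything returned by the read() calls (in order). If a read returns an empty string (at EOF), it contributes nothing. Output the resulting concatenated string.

After 1 (read(7)): returned '1D558TD', offset=7
After 2 (read(8)): returned '5J274I73', offset=15
After 3 (read(8)): returned 'YD2DALAE', offset=23
After 4 (read(1)): returned 'B', offset=24
After 5 (seek(-5, END)): offset=23
After 6 (seek(-10, END)): offset=18
After 7 (read(6)): returned 'DALAEB', offset=24
After 8 (seek(26, SET)): offset=26
After 9 (tell()): offset=26
After 10 (read(2)): returned '39', offset=28
After 11 (read(8)): returned '', offset=28
After 12 (seek(-2, END)): offset=26

Answer: 1D558TD5J274I73YD2DALAEBDALAEB39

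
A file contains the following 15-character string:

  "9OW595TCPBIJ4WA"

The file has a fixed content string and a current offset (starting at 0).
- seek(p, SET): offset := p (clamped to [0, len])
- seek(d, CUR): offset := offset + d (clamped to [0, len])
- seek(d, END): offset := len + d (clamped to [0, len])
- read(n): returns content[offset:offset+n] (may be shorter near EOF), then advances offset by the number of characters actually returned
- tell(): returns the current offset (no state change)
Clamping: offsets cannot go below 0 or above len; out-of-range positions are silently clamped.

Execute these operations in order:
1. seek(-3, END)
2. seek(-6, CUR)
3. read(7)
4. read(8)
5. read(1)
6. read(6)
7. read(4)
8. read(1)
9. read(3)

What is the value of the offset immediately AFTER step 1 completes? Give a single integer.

Answer: 12

Derivation:
After 1 (seek(-3, END)): offset=12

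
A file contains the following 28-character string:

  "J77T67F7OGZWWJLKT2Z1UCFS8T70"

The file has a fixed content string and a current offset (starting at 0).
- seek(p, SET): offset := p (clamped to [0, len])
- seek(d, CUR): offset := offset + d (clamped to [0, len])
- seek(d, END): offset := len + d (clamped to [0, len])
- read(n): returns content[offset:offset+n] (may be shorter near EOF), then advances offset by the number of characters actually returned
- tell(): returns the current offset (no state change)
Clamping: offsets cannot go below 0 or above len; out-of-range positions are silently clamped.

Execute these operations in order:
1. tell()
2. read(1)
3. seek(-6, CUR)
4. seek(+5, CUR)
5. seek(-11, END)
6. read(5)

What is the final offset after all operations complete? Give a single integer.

Answer: 22

Derivation:
After 1 (tell()): offset=0
After 2 (read(1)): returned 'J', offset=1
After 3 (seek(-6, CUR)): offset=0
After 4 (seek(+5, CUR)): offset=5
After 5 (seek(-11, END)): offset=17
After 6 (read(5)): returned '2Z1UC', offset=22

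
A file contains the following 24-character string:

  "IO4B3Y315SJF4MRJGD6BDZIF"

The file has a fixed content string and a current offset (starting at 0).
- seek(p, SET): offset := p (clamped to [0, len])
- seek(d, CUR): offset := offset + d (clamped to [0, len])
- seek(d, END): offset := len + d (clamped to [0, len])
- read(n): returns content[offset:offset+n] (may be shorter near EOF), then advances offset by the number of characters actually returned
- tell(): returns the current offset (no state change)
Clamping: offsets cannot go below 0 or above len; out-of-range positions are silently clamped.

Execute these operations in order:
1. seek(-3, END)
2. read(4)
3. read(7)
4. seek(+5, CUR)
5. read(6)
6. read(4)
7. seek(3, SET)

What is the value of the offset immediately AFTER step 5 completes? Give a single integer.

Answer: 24

Derivation:
After 1 (seek(-3, END)): offset=21
After 2 (read(4)): returned 'ZIF', offset=24
After 3 (read(7)): returned '', offset=24
After 4 (seek(+5, CUR)): offset=24
After 5 (read(6)): returned '', offset=24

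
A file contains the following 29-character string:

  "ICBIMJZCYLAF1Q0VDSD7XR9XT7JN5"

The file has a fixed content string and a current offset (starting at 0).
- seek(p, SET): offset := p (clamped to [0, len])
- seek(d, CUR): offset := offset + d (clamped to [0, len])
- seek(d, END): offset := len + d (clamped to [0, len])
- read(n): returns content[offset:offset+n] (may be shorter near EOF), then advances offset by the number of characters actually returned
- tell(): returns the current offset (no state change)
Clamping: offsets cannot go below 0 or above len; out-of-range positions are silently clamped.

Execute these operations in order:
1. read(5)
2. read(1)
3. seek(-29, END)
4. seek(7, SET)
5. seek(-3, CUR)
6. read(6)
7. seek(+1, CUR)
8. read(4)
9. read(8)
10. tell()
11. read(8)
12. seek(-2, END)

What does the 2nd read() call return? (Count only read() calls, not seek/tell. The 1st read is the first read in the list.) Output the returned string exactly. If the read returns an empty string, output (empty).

After 1 (read(5)): returned 'ICBIM', offset=5
After 2 (read(1)): returned 'J', offset=6
After 3 (seek(-29, END)): offset=0
After 4 (seek(7, SET)): offset=7
After 5 (seek(-3, CUR)): offset=4
After 6 (read(6)): returned 'MJZCYL', offset=10
After 7 (seek(+1, CUR)): offset=11
After 8 (read(4)): returned 'F1Q0', offset=15
After 9 (read(8)): returned 'VDSD7XR9', offset=23
After 10 (tell()): offset=23
After 11 (read(8)): returned 'XT7JN5', offset=29
After 12 (seek(-2, END)): offset=27

Answer: J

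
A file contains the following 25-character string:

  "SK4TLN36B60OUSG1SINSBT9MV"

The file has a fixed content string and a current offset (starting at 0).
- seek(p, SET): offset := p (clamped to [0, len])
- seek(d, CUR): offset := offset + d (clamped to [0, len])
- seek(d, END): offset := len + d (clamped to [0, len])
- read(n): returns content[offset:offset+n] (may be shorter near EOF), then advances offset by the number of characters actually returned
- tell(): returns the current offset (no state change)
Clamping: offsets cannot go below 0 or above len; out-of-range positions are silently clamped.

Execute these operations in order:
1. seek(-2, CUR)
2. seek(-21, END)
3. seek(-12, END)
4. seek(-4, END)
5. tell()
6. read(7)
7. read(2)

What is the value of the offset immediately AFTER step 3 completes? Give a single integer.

After 1 (seek(-2, CUR)): offset=0
After 2 (seek(-21, END)): offset=4
After 3 (seek(-12, END)): offset=13

Answer: 13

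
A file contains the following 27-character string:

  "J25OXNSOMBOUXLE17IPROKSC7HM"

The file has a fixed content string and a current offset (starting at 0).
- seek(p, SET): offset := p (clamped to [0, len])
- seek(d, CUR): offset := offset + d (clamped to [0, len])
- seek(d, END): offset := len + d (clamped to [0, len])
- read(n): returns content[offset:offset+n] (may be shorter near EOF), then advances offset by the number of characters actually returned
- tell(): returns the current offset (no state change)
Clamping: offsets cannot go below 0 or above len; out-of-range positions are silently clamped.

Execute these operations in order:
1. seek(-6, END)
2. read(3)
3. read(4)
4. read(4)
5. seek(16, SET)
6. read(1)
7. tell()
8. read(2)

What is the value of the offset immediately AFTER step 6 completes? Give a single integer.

Answer: 17

Derivation:
After 1 (seek(-6, END)): offset=21
After 2 (read(3)): returned 'KSC', offset=24
After 3 (read(4)): returned '7HM', offset=27
After 4 (read(4)): returned '', offset=27
After 5 (seek(16, SET)): offset=16
After 6 (read(1)): returned '7', offset=17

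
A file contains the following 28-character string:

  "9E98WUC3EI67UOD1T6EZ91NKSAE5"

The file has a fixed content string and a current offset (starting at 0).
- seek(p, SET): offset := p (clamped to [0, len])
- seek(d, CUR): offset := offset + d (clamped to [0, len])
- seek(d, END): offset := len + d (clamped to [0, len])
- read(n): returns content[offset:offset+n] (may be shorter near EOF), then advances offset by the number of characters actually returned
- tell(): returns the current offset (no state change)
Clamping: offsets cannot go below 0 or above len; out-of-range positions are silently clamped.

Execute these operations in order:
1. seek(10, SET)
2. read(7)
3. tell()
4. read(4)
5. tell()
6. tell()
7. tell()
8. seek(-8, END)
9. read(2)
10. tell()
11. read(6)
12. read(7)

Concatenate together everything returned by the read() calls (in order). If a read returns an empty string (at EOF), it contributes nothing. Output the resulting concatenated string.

After 1 (seek(10, SET)): offset=10
After 2 (read(7)): returned '67UOD1T', offset=17
After 3 (tell()): offset=17
After 4 (read(4)): returned '6EZ9', offset=21
After 5 (tell()): offset=21
After 6 (tell()): offset=21
After 7 (tell()): offset=21
After 8 (seek(-8, END)): offset=20
After 9 (read(2)): returned '91', offset=22
After 10 (tell()): offset=22
After 11 (read(6)): returned 'NKSAE5', offset=28
After 12 (read(7)): returned '', offset=28

Answer: 67UOD1T6EZ991NKSAE5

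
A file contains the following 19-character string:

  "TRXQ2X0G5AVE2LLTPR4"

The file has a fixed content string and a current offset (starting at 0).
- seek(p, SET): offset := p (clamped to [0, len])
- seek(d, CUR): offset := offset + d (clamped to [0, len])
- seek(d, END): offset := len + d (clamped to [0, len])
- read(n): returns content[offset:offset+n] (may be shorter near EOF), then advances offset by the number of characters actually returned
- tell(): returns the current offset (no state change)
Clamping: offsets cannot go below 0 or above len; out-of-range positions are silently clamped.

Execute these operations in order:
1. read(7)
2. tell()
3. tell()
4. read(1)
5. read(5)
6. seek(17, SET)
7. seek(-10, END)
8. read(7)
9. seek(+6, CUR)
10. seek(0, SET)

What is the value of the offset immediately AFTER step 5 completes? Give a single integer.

Answer: 13

Derivation:
After 1 (read(7)): returned 'TRXQ2X0', offset=7
After 2 (tell()): offset=7
After 3 (tell()): offset=7
After 4 (read(1)): returned 'G', offset=8
After 5 (read(5)): returned '5AVE2', offset=13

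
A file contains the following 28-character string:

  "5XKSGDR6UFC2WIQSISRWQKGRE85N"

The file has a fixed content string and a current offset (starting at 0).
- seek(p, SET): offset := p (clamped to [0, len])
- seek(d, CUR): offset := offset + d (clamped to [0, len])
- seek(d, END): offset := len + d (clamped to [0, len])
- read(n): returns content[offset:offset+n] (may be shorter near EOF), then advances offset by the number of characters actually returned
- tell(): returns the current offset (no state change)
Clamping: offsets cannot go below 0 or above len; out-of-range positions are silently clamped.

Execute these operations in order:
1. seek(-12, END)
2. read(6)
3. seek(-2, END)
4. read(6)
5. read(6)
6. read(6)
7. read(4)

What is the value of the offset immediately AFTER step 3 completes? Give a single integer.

Answer: 26

Derivation:
After 1 (seek(-12, END)): offset=16
After 2 (read(6)): returned 'ISRWQK', offset=22
After 3 (seek(-2, END)): offset=26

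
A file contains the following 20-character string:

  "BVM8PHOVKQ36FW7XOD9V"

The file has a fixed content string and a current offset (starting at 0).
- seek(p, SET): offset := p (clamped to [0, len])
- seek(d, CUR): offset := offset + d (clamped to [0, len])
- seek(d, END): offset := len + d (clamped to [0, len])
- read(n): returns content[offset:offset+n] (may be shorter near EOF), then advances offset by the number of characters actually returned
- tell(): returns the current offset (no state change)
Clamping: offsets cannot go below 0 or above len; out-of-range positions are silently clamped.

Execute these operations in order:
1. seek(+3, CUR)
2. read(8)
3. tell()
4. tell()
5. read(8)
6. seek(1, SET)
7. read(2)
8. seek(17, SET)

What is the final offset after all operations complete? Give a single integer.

After 1 (seek(+3, CUR)): offset=3
After 2 (read(8)): returned '8PHOVKQ3', offset=11
After 3 (tell()): offset=11
After 4 (tell()): offset=11
After 5 (read(8)): returned '6FW7XOD9', offset=19
After 6 (seek(1, SET)): offset=1
After 7 (read(2)): returned 'VM', offset=3
After 8 (seek(17, SET)): offset=17

Answer: 17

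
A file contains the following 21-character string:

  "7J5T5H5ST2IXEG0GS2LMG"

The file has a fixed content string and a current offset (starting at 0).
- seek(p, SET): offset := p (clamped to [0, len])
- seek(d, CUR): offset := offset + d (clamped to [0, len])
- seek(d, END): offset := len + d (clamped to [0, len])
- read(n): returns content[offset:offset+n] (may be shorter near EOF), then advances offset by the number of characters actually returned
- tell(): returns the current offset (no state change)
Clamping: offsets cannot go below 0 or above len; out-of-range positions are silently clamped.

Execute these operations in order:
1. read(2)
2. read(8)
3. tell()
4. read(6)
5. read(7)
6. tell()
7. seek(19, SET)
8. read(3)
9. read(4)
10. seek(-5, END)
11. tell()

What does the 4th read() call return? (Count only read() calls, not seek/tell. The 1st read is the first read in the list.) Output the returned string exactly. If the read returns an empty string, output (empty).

After 1 (read(2)): returned '7J', offset=2
After 2 (read(8)): returned '5T5H5ST2', offset=10
After 3 (tell()): offset=10
After 4 (read(6)): returned 'IXEG0G', offset=16
After 5 (read(7)): returned 'S2LMG', offset=21
After 6 (tell()): offset=21
After 7 (seek(19, SET)): offset=19
After 8 (read(3)): returned 'MG', offset=21
After 9 (read(4)): returned '', offset=21
After 10 (seek(-5, END)): offset=16
After 11 (tell()): offset=16

Answer: S2LMG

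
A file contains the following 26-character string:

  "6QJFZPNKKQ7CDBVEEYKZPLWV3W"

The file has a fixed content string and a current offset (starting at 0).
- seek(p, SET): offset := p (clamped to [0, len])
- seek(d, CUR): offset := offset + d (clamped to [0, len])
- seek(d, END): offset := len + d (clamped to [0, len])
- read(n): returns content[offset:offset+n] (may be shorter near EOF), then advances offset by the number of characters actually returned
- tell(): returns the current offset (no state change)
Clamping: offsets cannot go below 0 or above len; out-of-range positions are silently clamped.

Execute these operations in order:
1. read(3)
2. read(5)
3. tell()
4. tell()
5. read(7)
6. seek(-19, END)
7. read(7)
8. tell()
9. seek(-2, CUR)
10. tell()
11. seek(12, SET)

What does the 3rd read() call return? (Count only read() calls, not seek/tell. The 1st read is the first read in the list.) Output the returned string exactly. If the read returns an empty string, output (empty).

Answer: KQ7CDBV

Derivation:
After 1 (read(3)): returned '6QJ', offset=3
After 2 (read(5)): returned 'FZPNK', offset=8
After 3 (tell()): offset=8
After 4 (tell()): offset=8
After 5 (read(7)): returned 'KQ7CDBV', offset=15
After 6 (seek(-19, END)): offset=7
After 7 (read(7)): returned 'KKQ7CDB', offset=14
After 8 (tell()): offset=14
After 9 (seek(-2, CUR)): offset=12
After 10 (tell()): offset=12
After 11 (seek(12, SET)): offset=12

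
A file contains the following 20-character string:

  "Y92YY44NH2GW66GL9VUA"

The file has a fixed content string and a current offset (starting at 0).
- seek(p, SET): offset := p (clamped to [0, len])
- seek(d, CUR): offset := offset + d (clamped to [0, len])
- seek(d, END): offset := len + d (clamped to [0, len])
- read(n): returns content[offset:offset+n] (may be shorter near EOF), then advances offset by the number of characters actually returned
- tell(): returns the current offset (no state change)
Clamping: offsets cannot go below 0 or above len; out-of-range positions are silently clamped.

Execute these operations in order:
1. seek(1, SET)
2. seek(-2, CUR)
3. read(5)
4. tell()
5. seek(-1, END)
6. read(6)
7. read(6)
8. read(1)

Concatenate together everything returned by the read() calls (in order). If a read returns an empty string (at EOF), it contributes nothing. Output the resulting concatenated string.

Answer: Y92YYA

Derivation:
After 1 (seek(1, SET)): offset=1
After 2 (seek(-2, CUR)): offset=0
After 3 (read(5)): returned 'Y92YY', offset=5
After 4 (tell()): offset=5
After 5 (seek(-1, END)): offset=19
After 6 (read(6)): returned 'A', offset=20
After 7 (read(6)): returned '', offset=20
After 8 (read(1)): returned '', offset=20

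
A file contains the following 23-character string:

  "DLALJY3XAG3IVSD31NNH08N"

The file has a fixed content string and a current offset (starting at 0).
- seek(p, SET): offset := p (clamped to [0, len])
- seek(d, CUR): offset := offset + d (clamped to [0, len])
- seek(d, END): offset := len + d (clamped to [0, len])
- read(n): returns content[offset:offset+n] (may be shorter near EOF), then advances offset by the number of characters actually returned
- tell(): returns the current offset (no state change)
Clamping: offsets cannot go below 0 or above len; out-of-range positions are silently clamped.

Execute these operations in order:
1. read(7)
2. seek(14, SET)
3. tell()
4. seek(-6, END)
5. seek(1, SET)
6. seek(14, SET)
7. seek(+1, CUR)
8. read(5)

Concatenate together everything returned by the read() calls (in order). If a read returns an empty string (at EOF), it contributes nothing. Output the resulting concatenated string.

Answer: DLALJY331NNH

Derivation:
After 1 (read(7)): returned 'DLALJY3', offset=7
After 2 (seek(14, SET)): offset=14
After 3 (tell()): offset=14
After 4 (seek(-6, END)): offset=17
After 5 (seek(1, SET)): offset=1
After 6 (seek(14, SET)): offset=14
After 7 (seek(+1, CUR)): offset=15
After 8 (read(5)): returned '31NNH', offset=20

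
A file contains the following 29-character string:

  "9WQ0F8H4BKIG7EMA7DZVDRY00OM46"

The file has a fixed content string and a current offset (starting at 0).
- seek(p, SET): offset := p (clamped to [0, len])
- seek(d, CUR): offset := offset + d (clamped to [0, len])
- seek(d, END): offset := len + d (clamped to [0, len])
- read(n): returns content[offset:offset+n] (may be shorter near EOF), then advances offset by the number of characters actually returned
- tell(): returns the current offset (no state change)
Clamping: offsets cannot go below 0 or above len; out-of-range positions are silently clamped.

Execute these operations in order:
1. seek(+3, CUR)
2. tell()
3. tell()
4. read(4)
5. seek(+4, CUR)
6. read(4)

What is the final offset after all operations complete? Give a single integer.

After 1 (seek(+3, CUR)): offset=3
After 2 (tell()): offset=3
After 3 (tell()): offset=3
After 4 (read(4)): returned '0F8H', offset=7
After 5 (seek(+4, CUR)): offset=11
After 6 (read(4)): returned 'G7EM', offset=15

Answer: 15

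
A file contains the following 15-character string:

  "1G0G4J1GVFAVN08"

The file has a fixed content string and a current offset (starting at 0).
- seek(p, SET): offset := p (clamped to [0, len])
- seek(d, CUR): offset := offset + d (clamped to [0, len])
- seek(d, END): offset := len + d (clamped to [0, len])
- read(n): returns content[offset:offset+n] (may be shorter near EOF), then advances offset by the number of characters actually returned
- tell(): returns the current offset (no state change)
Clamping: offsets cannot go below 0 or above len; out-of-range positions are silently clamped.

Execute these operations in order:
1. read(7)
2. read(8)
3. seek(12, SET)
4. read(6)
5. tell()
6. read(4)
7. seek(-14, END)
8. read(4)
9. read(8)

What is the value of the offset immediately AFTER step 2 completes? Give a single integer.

Answer: 15

Derivation:
After 1 (read(7)): returned '1G0G4J1', offset=7
After 2 (read(8)): returned 'GVFAVN08', offset=15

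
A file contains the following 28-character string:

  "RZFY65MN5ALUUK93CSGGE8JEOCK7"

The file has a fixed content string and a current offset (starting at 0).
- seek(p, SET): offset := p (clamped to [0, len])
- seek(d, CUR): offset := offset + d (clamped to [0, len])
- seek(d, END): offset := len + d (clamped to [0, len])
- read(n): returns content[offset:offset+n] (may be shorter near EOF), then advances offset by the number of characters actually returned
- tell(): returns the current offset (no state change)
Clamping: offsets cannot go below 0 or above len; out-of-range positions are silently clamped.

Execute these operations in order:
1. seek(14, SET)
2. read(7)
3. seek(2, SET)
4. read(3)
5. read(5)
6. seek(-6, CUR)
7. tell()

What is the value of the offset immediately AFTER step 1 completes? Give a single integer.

After 1 (seek(14, SET)): offset=14

Answer: 14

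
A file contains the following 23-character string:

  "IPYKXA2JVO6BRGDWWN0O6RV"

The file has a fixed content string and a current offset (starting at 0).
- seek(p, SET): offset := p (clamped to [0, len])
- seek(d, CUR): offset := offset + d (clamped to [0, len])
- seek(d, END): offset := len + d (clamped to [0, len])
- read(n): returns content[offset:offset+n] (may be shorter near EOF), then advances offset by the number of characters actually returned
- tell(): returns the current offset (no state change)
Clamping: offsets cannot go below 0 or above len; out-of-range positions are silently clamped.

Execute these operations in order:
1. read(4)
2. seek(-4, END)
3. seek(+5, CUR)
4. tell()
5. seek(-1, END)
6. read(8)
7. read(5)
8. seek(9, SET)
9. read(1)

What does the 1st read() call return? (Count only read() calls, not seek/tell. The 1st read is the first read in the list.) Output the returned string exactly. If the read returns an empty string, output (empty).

After 1 (read(4)): returned 'IPYK', offset=4
After 2 (seek(-4, END)): offset=19
After 3 (seek(+5, CUR)): offset=23
After 4 (tell()): offset=23
After 5 (seek(-1, END)): offset=22
After 6 (read(8)): returned 'V', offset=23
After 7 (read(5)): returned '', offset=23
After 8 (seek(9, SET)): offset=9
After 9 (read(1)): returned 'O', offset=10

Answer: IPYK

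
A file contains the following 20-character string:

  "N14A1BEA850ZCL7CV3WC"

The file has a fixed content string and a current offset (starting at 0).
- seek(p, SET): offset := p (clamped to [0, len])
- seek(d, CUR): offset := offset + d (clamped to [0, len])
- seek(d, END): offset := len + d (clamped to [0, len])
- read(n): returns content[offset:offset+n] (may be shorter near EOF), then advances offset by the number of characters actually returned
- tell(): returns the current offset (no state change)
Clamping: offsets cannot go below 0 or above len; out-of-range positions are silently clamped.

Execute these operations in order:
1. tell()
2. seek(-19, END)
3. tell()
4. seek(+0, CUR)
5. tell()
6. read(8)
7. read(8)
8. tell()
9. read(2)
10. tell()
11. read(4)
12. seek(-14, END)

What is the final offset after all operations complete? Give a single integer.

After 1 (tell()): offset=0
After 2 (seek(-19, END)): offset=1
After 3 (tell()): offset=1
After 4 (seek(+0, CUR)): offset=1
After 5 (tell()): offset=1
After 6 (read(8)): returned '14A1BEA8', offset=9
After 7 (read(8)): returned '50ZCL7CV', offset=17
After 8 (tell()): offset=17
After 9 (read(2)): returned '3W', offset=19
After 10 (tell()): offset=19
After 11 (read(4)): returned 'C', offset=20
After 12 (seek(-14, END)): offset=6

Answer: 6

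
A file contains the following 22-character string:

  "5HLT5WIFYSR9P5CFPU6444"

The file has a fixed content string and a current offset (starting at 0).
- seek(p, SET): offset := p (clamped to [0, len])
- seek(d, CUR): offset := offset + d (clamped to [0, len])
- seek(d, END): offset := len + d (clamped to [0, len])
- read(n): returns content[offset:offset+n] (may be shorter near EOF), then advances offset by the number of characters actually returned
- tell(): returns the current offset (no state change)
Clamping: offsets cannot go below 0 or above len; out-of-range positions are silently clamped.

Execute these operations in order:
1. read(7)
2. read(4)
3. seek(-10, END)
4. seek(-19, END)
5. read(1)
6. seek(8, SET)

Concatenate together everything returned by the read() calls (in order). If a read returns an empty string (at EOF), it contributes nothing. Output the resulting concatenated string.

Answer: 5HLT5WIFYSRT

Derivation:
After 1 (read(7)): returned '5HLT5WI', offset=7
After 2 (read(4)): returned 'FYSR', offset=11
After 3 (seek(-10, END)): offset=12
After 4 (seek(-19, END)): offset=3
After 5 (read(1)): returned 'T', offset=4
After 6 (seek(8, SET)): offset=8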